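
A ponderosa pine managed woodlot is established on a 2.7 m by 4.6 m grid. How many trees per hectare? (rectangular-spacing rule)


Formula: TPH = 10000 m^2/ha / (spacing_x * spacing_y)
Area per tree = 2.7 m * 4.6 m = 12.42 m^2
TPH = 10000 / 12.42 = 805 trees/ha

805


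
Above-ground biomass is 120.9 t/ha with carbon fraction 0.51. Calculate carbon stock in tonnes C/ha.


Formula: Carbon Stock = Biomass * Carbon Fraction
C = 120.9 t/ha * 0.51
C = 61.7 t C/ha

61.7


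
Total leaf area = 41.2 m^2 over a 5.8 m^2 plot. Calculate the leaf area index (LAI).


Formula: LAI = total leaf area / ground area  (dimensionless)
LAI = 41.2 m^2 / 5.8 m^2
LAI = 7.1

7.1


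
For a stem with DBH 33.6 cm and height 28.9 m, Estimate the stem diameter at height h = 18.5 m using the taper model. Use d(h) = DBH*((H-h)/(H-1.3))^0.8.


Taper: d(h) = DBH * ((H - h) / (H - 1.3))^0.8
Numerator = H - h = 28.9 - 18.5 = 10.4 m
Denominator = H - 1.3 = 28.9 - 1.3 = 27.6 m
Ratio = 10.4 / 27.6 = 0.37681
d = 33.6 * 0.37681^0.8 = 15.4 cm

15.4


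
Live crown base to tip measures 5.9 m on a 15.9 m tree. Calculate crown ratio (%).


Formula: Crown Ratio = (Crown Length / Total Height) * 100
CR = (5.9 m / 15.9 m) * 100
CR = 0.3711 * 100 = 37.1%

37.1


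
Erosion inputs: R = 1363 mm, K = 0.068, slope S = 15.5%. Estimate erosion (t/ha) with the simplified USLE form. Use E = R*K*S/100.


Formula: E = R * K * S / 100  (simplified USLE)
R * K = 1363 * 0.068 = 92.684
E = 92.684 * 15.5 / 100 = 14.37 t/ha

14.37


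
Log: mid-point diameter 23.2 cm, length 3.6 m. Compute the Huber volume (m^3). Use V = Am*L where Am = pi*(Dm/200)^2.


Huber: V = Am * L,  Am = pi*(Dm/200)^2
Am = pi*(23.2/200)^2 = 0.042273 m^2
V = 0.042273*3.6 = 0.1522 m^3

0.1522


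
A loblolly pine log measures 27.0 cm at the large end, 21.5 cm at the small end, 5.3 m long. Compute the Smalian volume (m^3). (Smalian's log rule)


Smalian: V = (A1 + A2)/2 * L,  A = pi*(D/200)^2
A1 = pi*(27.0/200)^2 = 0.057256 m^2
A2 = pi*(21.5/200)^2 = 0.036305 m^2
V = (0.057256+0.036305)/2*5.3 = 0.2479 m^3

0.2479


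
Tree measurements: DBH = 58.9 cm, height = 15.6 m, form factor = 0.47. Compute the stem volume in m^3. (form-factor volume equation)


Formula: V = pi * (DBH/200)^2 * H * ff
Radius = DBH/200 = 58.9/200 = 0.2945 m
Radius^2 = 0.2945^2 = 0.08673025 m^2
V = pi * 0.08673025 * 15.6 * 0.47
V = 1.998 m^3

1.998


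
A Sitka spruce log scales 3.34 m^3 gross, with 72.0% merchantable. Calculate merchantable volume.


Formula: MV = V_total * (merchantable_pct / 100)
Merchantable fraction = 72.0% / 100 = 0.72
MV = 3.34 m^3 * 0.72 = 2.405 m^3

2.405


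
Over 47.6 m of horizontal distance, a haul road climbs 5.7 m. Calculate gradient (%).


Formula: Gradient = rise / run * 100
Gradient = 5.7 / 47.6 * 100 = 12.0%

12.0


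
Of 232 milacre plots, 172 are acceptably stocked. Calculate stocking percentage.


Formula: Stocking % = stocked plots / total plots * 100
Stocking = 172 / 232 * 100
Stocking = 0.7414 * 100 = 74.1%

74.1


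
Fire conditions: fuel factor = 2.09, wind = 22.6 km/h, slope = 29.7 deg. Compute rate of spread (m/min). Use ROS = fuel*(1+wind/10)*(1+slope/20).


Formula: ROS = fuel * (1 + wind/10) * (1 + slope/20)
Wind factor = 1 + 22.6/10 = 3.26
Slope factor = 1 + 29.7/20 = 2.485
ROS = 2.09 * 3.26 * 2.485 = 16.93 m/min

16.93


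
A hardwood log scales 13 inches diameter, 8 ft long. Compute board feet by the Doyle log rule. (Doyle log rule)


Doyle: BF = (D - 4)^2 * L / 16
Adjusted diameter = 13 - 4 = 9 in
(D-4)^2 = 9^2 = 81
BF = 81 * 8 / 16 = 41 BF

41


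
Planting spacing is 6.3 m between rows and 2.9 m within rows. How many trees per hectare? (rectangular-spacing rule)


Formula: TPH = 10000 m^2/ha / (spacing_x * spacing_y)
Area per tree = 6.3 m * 2.9 m = 18.27 m^2
TPH = 10000 / 18.27 = 547 trees/ha

547


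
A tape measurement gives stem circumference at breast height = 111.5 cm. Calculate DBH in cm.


Formula: DBH = C / pi
DBH = 111.5 / pi
pi = 3.14159...
DBH = 35.5 cm

35.5


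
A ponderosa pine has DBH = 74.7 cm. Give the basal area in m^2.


Formula: BA = pi * (DBH/2)^2 / 10000  (cm^2 to m^2)
Radius = DBH/2 = 74.7/2 = 37.35 cm
BA = pi * 37.35^2 / 10000
   = 4382.5924 cm^2 / 10000
   = 0.4383 m^2

0.4383


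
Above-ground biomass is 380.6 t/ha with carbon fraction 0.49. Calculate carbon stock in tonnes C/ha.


Formula: Carbon Stock = Biomass * Carbon Fraction
C = 380.6 t/ha * 0.49
C = 186.5 t C/ha

186.5


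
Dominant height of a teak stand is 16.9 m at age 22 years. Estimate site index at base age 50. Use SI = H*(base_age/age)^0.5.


Formula: SI = H_dom * (base_age / age)^0.5
Age ratio = 50 / 22 = 2.27273
sqrt(age_ratio) = 1.50756
SI = 16.9 * 1.50756 = 25.5 m

25.5


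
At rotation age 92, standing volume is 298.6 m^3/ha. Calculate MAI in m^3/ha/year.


Formula: MAI = Total Volume / Stand Age
MAI = 298.6 m^3/ha / 92 years
MAI = 3.25 m^3/ha/year

3.25


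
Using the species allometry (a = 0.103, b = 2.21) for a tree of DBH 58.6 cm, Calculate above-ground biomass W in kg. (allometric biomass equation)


Formula: W = a * DBH^b  (allometric power law)
DBH^b = 58.6^2.21 = 8073.3491
W = 0.103 * 8073.3491 = 831.6 kg

831.6


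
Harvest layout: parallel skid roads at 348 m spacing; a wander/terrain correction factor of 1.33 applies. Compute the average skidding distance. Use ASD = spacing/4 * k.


Formula: ASD = (spacing / 4) * correction
Uncorrected distance = spacing / 4 = 348 / 4 = 87 m
ASD = 87 * 1.33 = 116 m

116


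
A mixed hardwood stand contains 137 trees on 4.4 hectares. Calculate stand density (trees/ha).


Formula: Stand Density = N_trees / Area_ha
Density = 137 trees / 4.4 ha
Density = 31 trees/ha

31


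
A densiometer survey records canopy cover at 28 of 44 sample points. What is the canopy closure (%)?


Formula: Canopy closure = covered points / total points * 100
Closure = 28 / 44 * 100
Closure = 0.6364 * 100 = 63.6%

63.6


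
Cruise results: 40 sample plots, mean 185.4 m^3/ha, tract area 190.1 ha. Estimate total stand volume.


Formula: Total Volume = Mean Volume per ha * Total Area
Total Volume = 185.4 m^3/ha * 190.1 ha
Total Volume = 35245 m^3

35245


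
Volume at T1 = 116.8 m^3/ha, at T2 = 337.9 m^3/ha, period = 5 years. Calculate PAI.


Formula: PAI = (V_T2 - V_T1) / (T2 - T1)
Volume increment = 337.9 - 116.8 = 221.1 m^3/ha
PAI = 221.1 / 5 = 44.22 m^3/ha/year

44.22


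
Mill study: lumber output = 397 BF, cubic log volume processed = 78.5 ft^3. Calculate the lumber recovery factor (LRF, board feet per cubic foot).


Formula: LRF = Lumber Output (BF) / Log Input (ft^3)
LRF = 397 BF / 78.5 ft^3
LRF = 5.06 BF/ft^3

5.06


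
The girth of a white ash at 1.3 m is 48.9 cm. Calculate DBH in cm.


Formula: DBH = C / pi
DBH = 48.9 / pi
pi = 3.14159...
DBH = 15.6 cm

15.6


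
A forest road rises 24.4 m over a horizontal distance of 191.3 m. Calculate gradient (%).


Formula: Gradient = rise / run * 100
Gradient = 24.4 / 191.3 * 100 = 12.8%

12.8


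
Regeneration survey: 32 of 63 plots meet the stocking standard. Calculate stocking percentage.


Formula: Stocking % = stocked plots / total plots * 100
Stocking = 32 / 63 * 100
Stocking = 0.5079 * 100 = 50.8%

50.8


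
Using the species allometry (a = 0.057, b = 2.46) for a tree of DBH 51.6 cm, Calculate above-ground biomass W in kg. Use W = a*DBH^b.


Formula: W = a * DBH^b  (allometric power law)
DBH^b = 51.6^2.46 = 16334.9672
W = 0.057 * 16334.9672 = 931.1 kg

931.1


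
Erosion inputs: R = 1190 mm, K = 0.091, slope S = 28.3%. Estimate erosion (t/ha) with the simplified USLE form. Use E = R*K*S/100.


Formula: E = R * K * S / 100  (simplified USLE)
R * K = 1190 * 0.091 = 108.29
E = 108.29 * 28.3 / 100 = 30.65 t/ha

30.65


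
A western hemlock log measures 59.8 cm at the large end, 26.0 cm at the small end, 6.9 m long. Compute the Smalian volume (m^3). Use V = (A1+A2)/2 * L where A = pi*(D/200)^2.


Smalian: V = (A1 + A2)/2 * L,  A = pi*(D/200)^2
A1 = pi*(59.8/200)^2 = 0.280862 m^2
A2 = pi*(26.0/200)^2 = 0.053093 m^2
V = (0.280862+0.053093)/2*6.9 = 1.1521 m^3

1.1521


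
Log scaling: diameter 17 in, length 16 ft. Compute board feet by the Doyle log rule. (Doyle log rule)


Doyle: BF = (D - 4)^2 * L / 16
Adjusted diameter = 17 - 4 = 13 in
(D-4)^2 = 13^2 = 169
BF = 169 * 16 / 16 = 169 BF

169


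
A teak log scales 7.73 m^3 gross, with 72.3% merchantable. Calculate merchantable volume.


Formula: MV = V_total * (merchantable_pct / 100)
Merchantable fraction = 72.3% / 100 = 0.723
MV = 7.73 m^3 * 0.723 = 5.589 m^3

5.589


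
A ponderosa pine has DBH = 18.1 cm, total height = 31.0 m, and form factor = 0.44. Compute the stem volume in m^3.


Formula: V = pi * (DBH/200)^2 * H * ff
Radius = DBH/200 = 18.1/200 = 0.0905 m
Radius^2 = 0.0905^2 = 0.00819025 m^2
V = pi * 0.00819025 * 31.0 * 0.44
V = 0.351 m^3

0.351


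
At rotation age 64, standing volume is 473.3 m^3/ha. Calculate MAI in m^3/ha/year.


Formula: MAI = Total Volume / Stand Age
MAI = 473.3 m^3/ha / 64 years
MAI = 7.4 m^3/ha/year

7.4


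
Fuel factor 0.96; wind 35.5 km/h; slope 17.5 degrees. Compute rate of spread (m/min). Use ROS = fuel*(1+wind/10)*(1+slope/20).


Formula: ROS = fuel * (1 + wind/10) * (1 + slope/20)
Wind factor = 1 + 35.5/10 = 4.55
Slope factor = 1 + 17.5/20 = 1.875
ROS = 0.96 * 4.55 * 1.875 = 8.19 m/min

8.19


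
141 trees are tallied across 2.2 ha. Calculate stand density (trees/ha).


Formula: Stand Density = N_trees / Area_ha
Density = 141 trees / 2.2 ha
Density = 64 trees/ha

64


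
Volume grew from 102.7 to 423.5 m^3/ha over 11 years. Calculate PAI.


Formula: PAI = (V_T2 - V_T1) / (T2 - T1)
Volume increment = 423.5 - 102.7 = 320.8 m^3/ha
PAI = 320.8 / 11 = 29.16 m^3/ha/year

29.16


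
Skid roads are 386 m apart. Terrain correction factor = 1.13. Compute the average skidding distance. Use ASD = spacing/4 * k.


Formula: ASD = (spacing / 4) * correction
Uncorrected distance = spacing / 4 = 386 / 4 = 96.5 m
ASD = 96.5 * 1.13 = 109 m

109


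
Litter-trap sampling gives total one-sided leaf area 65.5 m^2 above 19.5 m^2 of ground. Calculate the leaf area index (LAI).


Formula: LAI = total leaf area / ground area  (dimensionless)
LAI = 65.5 m^2 / 19.5 m^2
LAI = 3.36

3.36


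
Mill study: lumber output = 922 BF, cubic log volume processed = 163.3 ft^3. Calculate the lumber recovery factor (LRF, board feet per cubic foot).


Formula: LRF = Lumber Output (BF) / Log Input (ft^3)
LRF = 922 BF / 163.3 ft^3
LRF = 5.65 BF/ft^3

5.65


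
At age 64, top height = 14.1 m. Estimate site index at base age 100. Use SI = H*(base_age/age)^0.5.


Formula: SI = H_dom * (base_age / age)^0.5
Age ratio = 100 / 64 = 1.5625
sqrt(age_ratio) = 1.25
SI = 14.1 * 1.25 = 17.6 m

17.6


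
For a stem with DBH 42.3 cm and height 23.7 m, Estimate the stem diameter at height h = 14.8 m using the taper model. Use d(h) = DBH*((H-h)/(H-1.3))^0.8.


Taper: d(h) = DBH * ((H - h) / (H - 1.3))^0.8
Numerator = H - h = 23.7 - 14.8 = 8.9 m
Denominator = H - 1.3 = 23.7 - 1.3 = 22.4 m
Ratio = 8.9 / 22.4 = 0.39732
d = 42.3 * 0.39732^0.8 = 20.2 cm

20.2


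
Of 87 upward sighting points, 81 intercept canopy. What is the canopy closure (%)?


Formula: Canopy closure = covered points / total points * 100
Closure = 81 / 87 * 100
Closure = 0.931 * 100 = 93.1%

93.1


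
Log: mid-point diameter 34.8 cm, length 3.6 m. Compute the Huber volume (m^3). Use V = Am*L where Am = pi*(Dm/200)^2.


Huber: V = Am * L,  Am = pi*(Dm/200)^2
Am = pi*(34.8/200)^2 = 0.095115 m^2
V = 0.095115*3.6 = 0.3424 m^3

0.3424


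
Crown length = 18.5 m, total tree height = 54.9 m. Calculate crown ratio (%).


Formula: Crown Ratio = (Crown Length / Total Height) * 100
CR = (18.5 m / 54.9 m) * 100
CR = 0.337 * 100 = 33.7%

33.7


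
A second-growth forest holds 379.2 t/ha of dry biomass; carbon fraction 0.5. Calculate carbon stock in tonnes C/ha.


Formula: Carbon Stock = Biomass * Carbon Fraction
C = 379.2 t/ha * 0.5
C = 189.6 t C/ha

189.6


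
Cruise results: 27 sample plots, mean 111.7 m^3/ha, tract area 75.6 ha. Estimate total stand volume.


Formula: Total Volume = Mean Volume per ha * Total Area
Total Volume = 111.7 m^3/ha * 75.6 ha
Total Volume = 8445 m^3

8445


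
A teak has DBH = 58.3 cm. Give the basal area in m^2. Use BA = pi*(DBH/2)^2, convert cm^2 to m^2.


Formula: BA = pi * (DBH/2)^2 / 10000  (cm^2 to m^2)
Radius = DBH/2 = 58.3/2 = 29.15 cm
BA = pi * 29.15^2 / 10000
   = 2669.482 cm^2 / 10000
   = 0.2669 m^2

0.2669


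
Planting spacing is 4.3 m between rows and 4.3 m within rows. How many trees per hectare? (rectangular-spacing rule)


Formula: TPH = 10000 m^2/ha / (spacing_x * spacing_y)
Area per tree = 4.3 m * 4.3 m = 18.49 m^2
TPH = 10000 / 18.49 = 541 trees/ha

541


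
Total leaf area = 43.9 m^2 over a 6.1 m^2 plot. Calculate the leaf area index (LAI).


Formula: LAI = total leaf area / ground area  (dimensionless)
LAI = 43.9 m^2 / 6.1 m^2
LAI = 7.2

7.2


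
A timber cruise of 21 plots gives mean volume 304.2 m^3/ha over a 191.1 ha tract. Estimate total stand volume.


Formula: Total Volume = Mean Volume per ha * Total Area
Total Volume = 304.2 m^3/ha * 191.1 ha
Total Volume = 58133 m^3

58133


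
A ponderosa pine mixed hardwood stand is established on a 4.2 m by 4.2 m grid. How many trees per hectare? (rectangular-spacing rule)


Formula: TPH = 10000 m^2/ha / (spacing_x * spacing_y)
Area per tree = 4.2 m * 4.2 m = 17.64 m^2
TPH = 10000 / 17.64 = 567 trees/ha

567


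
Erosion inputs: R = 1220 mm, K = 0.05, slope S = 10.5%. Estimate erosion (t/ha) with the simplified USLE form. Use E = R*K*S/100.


Formula: E = R * K * S / 100  (simplified USLE)
R * K = 1220 * 0.05 = 61.0
E = 61.0 * 10.5 / 100 = 6.41 t/ha

6.41


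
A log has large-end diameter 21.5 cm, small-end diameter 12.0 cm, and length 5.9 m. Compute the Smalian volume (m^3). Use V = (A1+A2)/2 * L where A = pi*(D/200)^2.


Smalian: V = (A1 + A2)/2 * L,  A = pi*(D/200)^2
A1 = pi*(21.5/200)^2 = 0.036305 m^2
A2 = pi*(12.0/200)^2 = 0.01131 m^2
V = (0.036305+0.01131)/2*5.9 = 0.1405 m^3

0.1405


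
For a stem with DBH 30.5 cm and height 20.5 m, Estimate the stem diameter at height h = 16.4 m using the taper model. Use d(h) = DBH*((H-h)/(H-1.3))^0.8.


Taper: d(h) = DBH * ((H - h) / (H - 1.3))^0.8
Numerator = H - h = 20.5 - 16.4 = 4.1 m
Denominator = H - 1.3 = 20.5 - 1.3 = 19.2 m
Ratio = 4.1 / 19.2 = 0.21354
d = 30.5 * 0.21354^0.8 = 8.9 cm

8.9


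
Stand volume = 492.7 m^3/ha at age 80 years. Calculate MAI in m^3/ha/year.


Formula: MAI = Total Volume / Stand Age
MAI = 492.7 m^3/ha / 80 years
MAI = 6.16 m^3/ha/year

6.16


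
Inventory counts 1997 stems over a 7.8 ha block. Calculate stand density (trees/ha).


Formula: Stand Density = N_trees / Area_ha
Density = 1997 trees / 7.8 ha
Density = 256 trees/ha

256


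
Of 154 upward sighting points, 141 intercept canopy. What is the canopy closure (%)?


Formula: Canopy closure = covered points / total points * 100
Closure = 141 / 154 * 100
Closure = 0.9156 * 100 = 91.6%

91.6


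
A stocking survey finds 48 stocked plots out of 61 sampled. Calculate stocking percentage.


Formula: Stocking % = stocked plots / total plots * 100
Stocking = 48 / 61 * 100
Stocking = 0.7869 * 100 = 78.7%

78.7


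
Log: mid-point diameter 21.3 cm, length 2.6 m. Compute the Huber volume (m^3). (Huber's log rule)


Huber: V = Am * L,  Am = pi*(Dm/200)^2
Am = pi*(21.3/200)^2 = 0.035633 m^2
V = 0.035633*2.6 = 0.0926 m^3

0.0926


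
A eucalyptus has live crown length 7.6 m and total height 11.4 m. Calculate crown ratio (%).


Formula: Crown Ratio = (Crown Length / Total Height) * 100
CR = (7.6 m / 11.4 m) * 100
CR = 0.6667 * 100 = 66.7%

66.7


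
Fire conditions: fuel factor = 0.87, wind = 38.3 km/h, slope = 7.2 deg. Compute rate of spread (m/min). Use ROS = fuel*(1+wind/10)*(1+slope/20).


Formula: ROS = fuel * (1 + wind/10) * (1 + slope/20)
Wind factor = 1 + 38.3/10 = 4.83
Slope factor = 1 + 7.2/20 = 1.36
ROS = 0.87 * 4.83 * 1.36 = 5.71 m/min

5.71


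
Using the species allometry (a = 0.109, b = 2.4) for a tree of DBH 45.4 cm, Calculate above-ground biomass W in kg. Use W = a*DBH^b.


Formula: W = a * DBH^b  (allometric power law)
DBH^b = 45.4^2.4 = 9482.7444
W = 0.109 * 9482.7444 = 1033.6 kg

1033.6


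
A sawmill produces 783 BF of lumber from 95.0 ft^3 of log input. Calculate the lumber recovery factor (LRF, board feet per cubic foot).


Formula: LRF = Lumber Output (BF) / Log Input (ft^3)
LRF = 783 BF / 95.0 ft^3
LRF = 8.24 BF/ft^3

8.24


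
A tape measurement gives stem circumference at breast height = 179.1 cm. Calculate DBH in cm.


Formula: DBH = C / pi
DBH = 179.1 / pi
pi = 3.14159...
DBH = 57.0 cm

57.0


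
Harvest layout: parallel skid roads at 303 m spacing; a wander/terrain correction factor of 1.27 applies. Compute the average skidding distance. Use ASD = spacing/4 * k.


Formula: ASD = (spacing / 4) * correction
Uncorrected distance = spacing / 4 = 303 / 4 = 75.75 m
ASD = 75.75 * 1.27 = 96 m

96


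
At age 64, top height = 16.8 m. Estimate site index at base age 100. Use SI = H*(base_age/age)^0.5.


Formula: SI = H_dom * (base_age / age)^0.5
Age ratio = 100 / 64 = 1.5625
sqrt(age_ratio) = 1.25
SI = 16.8 * 1.25 = 21.0 m

21.0


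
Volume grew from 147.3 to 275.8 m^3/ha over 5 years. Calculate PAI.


Formula: PAI = (V_T2 - V_T1) / (T2 - T1)
Volume increment = 275.8 - 147.3 = 128.5 m^3/ha
PAI = 128.5 / 5 = 25.7 m^3/ha/year

25.7


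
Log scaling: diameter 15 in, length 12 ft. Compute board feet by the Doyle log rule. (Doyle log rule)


Doyle: BF = (D - 4)^2 * L / 16
Adjusted diameter = 15 - 4 = 11 in
(D-4)^2 = 11^2 = 121
BF = 121 * 12 / 16 = 91 BF

91


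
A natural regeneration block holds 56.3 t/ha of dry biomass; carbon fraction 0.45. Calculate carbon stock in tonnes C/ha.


Formula: Carbon Stock = Biomass * Carbon Fraction
C = 56.3 t/ha * 0.45
C = 25.3 t C/ha

25.3


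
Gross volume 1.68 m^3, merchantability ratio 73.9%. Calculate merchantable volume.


Formula: MV = V_total * (merchantable_pct / 100)
Merchantable fraction = 73.9% / 100 = 0.739
MV = 1.68 m^3 * 0.739 = 1.242 m^3

1.242


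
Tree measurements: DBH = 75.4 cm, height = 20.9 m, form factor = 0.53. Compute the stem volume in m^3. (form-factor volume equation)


Formula: V = pi * (DBH/200)^2 * H * ff
Radius = DBH/200 = 75.4/200 = 0.377 m
Radius^2 = 0.377^2 = 0.142129 m^2
V = pi * 0.142129 * 20.9 * 0.53
V = 4.946 m^3

4.946


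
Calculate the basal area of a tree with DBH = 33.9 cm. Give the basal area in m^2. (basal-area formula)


Formula: BA = pi * (DBH/2)^2 / 10000  (cm^2 to m^2)
Radius = DBH/2 = 33.9/2 = 16.95 cm
BA = pi * 16.95^2 / 10000
   = 902.5874 cm^2 / 10000
   = 0.0903 m^2

0.0903


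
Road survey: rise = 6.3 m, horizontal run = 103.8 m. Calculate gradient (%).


Formula: Gradient = rise / run * 100
Gradient = 6.3 / 103.8 * 100 = 6.1%

6.1


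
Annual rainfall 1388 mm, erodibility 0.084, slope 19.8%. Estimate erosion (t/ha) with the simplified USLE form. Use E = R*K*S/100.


Formula: E = R * K * S / 100  (simplified USLE)
R * K = 1388 * 0.084 = 116.592
E = 116.592 * 19.8 / 100 = 23.09 t/ha

23.09


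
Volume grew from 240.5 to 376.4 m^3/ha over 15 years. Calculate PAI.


Formula: PAI = (V_T2 - V_T1) / (T2 - T1)
Volume increment = 376.4 - 240.5 = 135.9 m^3/ha
PAI = 135.9 / 15 = 9.06 m^3/ha/year

9.06


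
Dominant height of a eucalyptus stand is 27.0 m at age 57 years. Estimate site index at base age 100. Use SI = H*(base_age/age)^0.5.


Formula: SI = H_dom * (base_age / age)^0.5
Age ratio = 100 / 57 = 1.75439
sqrt(age_ratio) = 1.32453
SI = 27.0 * 1.32453 = 35.8 m

35.8


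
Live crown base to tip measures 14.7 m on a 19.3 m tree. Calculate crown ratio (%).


Formula: Crown Ratio = (Crown Length / Total Height) * 100
CR = (14.7 m / 19.3 m) * 100
CR = 0.7617 * 100 = 76.2%

76.2


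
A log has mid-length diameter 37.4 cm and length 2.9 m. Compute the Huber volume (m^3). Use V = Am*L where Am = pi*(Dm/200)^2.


Huber: V = Am * L,  Am = pi*(Dm/200)^2
Am = pi*(37.4/200)^2 = 0.109858 m^2
V = 0.109858*2.9 = 0.3186 m^3

0.3186


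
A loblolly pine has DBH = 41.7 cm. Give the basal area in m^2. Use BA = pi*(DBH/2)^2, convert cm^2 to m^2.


Formula: BA = pi * (DBH/2)^2 / 10000  (cm^2 to m^2)
Radius = DBH/2 = 41.7/2 = 20.85 cm
BA = pi * 20.85^2 / 10000
   = 1365.721 cm^2 / 10000
   = 0.1366 m^2

0.1366


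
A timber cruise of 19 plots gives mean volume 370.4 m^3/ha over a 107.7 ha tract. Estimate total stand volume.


Formula: Total Volume = Mean Volume per ha * Total Area
Total Volume = 370.4 m^3/ha * 107.7 ha
Total Volume = 39892 m^3

39892


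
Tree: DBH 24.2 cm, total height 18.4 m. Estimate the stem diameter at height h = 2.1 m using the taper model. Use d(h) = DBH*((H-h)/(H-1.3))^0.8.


Taper: d(h) = DBH * ((H - h) / (H - 1.3))^0.8
Numerator = H - h = 18.4 - 2.1 = 16.3 m
Denominator = H - 1.3 = 18.4 - 1.3 = 17.1 m
Ratio = 16.3 / 17.1 = 0.95322
d = 24.2 * 0.95322^0.8 = 23.3 cm

23.3


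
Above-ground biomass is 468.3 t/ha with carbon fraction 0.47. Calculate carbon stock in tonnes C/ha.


Formula: Carbon Stock = Biomass * Carbon Fraction
C = 468.3 t/ha * 0.47
C = 220.1 t C/ha

220.1


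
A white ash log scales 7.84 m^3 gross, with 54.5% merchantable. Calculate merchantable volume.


Formula: MV = V_total * (merchantable_pct / 100)
Merchantable fraction = 54.5% / 100 = 0.545
MV = 7.84 m^3 * 0.545 = 4.273 m^3

4.273


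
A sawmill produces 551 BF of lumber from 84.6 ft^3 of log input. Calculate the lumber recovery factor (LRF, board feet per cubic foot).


Formula: LRF = Lumber Output (BF) / Log Input (ft^3)
LRF = 551 BF / 84.6 ft^3
LRF = 6.51 BF/ft^3

6.51


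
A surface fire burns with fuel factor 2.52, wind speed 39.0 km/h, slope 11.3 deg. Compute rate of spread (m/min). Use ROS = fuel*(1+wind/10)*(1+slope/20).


Formula: ROS = fuel * (1 + wind/10) * (1 + slope/20)
Wind factor = 1 + 39.0/10 = 4.9
Slope factor = 1 + 11.3/20 = 1.565
ROS = 2.52 * 4.9 * 1.565 = 19.32 m/min

19.32


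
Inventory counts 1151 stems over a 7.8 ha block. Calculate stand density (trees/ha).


Formula: Stand Density = N_trees / Area_ha
Density = 1151 trees / 7.8 ha
Density = 148 trees/ha

148


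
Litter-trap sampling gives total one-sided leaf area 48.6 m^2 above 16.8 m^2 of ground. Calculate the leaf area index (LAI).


Formula: LAI = total leaf area / ground area  (dimensionless)
LAI = 48.6 m^2 / 16.8 m^2
LAI = 2.89

2.89


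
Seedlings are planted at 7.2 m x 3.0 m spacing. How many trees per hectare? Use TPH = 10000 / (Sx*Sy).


Formula: TPH = 10000 m^2/ha / (spacing_x * spacing_y)
Area per tree = 7.2 m * 3.0 m = 21.6 m^2
TPH = 10000 / 21.6 = 463 trees/ha

463


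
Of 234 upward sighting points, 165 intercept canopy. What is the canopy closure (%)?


Formula: Canopy closure = covered points / total points * 100
Closure = 165 / 234 * 100
Closure = 0.7051 * 100 = 70.5%

70.5


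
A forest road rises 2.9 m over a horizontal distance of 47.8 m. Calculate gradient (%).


Formula: Gradient = rise / run * 100
Gradient = 2.9 / 47.8 * 100 = 6.1%

6.1


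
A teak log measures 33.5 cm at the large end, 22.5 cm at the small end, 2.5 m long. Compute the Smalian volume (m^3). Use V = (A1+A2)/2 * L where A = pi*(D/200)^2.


Smalian: V = (A1 + A2)/2 * L,  A = pi*(D/200)^2
A1 = pi*(33.5/200)^2 = 0.088141 m^2
A2 = pi*(22.5/200)^2 = 0.039761 m^2
V = (0.088141+0.039761)/2*2.5 = 0.1599 m^3

0.1599


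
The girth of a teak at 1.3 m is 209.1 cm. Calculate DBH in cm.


Formula: DBH = C / pi
DBH = 209.1 / pi
pi = 3.14159...
DBH = 66.6 cm

66.6


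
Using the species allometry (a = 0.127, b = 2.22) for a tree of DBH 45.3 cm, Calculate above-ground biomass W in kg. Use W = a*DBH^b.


Formula: W = a * DBH^b  (allometric power law)
DBH^b = 45.3^2.22 = 4748.2985
W = 0.127 * 4748.2985 = 603.0 kg

603.0


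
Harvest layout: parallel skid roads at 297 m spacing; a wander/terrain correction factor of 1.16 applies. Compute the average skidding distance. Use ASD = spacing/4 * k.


Formula: ASD = (spacing / 4) * correction
Uncorrected distance = spacing / 4 = 297 / 4 = 74.25 m
ASD = 74.25 * 1.16 = 86 m

86


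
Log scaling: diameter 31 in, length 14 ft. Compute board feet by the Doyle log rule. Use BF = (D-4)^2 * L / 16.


Doyle: BF = (D - 4)^2 * L / 16
Adjusted diameter = 31 - 4 = 27 in
(D-4)^2 = 27^2 = 729
BF = 729 * 14 / 16 = 638 BF

638


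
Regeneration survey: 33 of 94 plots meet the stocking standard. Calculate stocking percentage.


Formula: Stocking % = stocked plots / total plots * 100
Stocking = 33 / 94 * 100
Stocking = 0.3511 * 100 = 35.1%

35.1


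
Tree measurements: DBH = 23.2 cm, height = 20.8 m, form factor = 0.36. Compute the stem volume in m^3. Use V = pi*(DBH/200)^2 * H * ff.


Formula: V = pi * (DBH/200)^2 * H * ff
Radius = DBH/200 = 23.2/200 = 0.116 m
Radius^2 = 0.116^2 = 0.013456 m^2
V = pi * 0.013456 * 20.8 * 0.36
V = 0.317 m^3

0.317


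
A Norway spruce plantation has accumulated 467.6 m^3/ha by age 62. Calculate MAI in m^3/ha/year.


Formula: MAI = Total Volume / Stand Age
MAI = 467.6 m^3/ha / 62 years
MAI = 7.54 m^3/ha/year

7.54


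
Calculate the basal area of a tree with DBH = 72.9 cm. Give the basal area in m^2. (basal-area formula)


Formula: BA = pi * (DBH/2)^2 / 10000  (cm^2 to m^2)
Radius = DBH/2 = 72.9/2 = 36.45 cm
BA = pi * 36.45^2 / 10000
   = 4173.9279 cm^2 / 10000
   = 0.4174 m^2

0.4174


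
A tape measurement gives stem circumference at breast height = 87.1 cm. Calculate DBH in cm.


Formula: DBH = C / pi
DBH = 87.1 / pi
pi = 3.14159...
DBH = 27.7 cm

27.7


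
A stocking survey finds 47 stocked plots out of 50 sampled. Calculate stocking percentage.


Formula: Stocking % = stocked plots / total plots * 100
Stocking = 47 / 50 * 100
Stocking = 0.94 * 100 = 94.0%

94.0


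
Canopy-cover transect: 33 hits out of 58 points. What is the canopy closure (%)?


Formula: Canopy closure = covered points / total points * 100
Closure = 33 / 58 * 100
Closure = 0.569 * 100 = 56.9%

56.9


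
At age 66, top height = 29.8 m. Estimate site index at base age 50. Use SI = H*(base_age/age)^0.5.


Formula: SI = H_dom * (base_age / age)^0.5
Age ratio = 50 / 66 = 0.75758
sqrt(age_ratio) = 0.87039
SI = 29.8 * 0.87039 = 25.9 m

25.9


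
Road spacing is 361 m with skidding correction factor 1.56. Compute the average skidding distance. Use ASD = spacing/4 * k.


Formula: ASD = (spacing / 4) * correction
Uncorrected distance = spacing / 4 = 361 / 4 = 90.25 m
ASD = 90.25 * 1.56 = 141 m

141


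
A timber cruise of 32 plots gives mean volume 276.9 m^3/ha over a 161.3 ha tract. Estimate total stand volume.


Formula: Total Volume = Mean Volume per ha * Total Area
Total Volume = 276.9 m^3/ha * 161.3 ha
Total Volume = 44664 m^3

44664


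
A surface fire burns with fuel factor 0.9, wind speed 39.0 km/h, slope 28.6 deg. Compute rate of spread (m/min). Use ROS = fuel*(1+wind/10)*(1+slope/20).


Formula: ROS = fuel * (1 + wind/10) * (1 + slope/20)
Wind factor = 1 + 39.0/10 = 4.9
Slope factor = 1 + 28.6/20 = 2.43
ROS = 0.9 * 4.9 * 2.43 = 10.72 m/min

10.72


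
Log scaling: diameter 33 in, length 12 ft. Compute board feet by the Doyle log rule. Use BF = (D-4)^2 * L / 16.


Doyle: BF = (D - 4)^2 * L / 16
Adjusted diameter = 33 - 4 = 29 in
(D-4)^2 = 29^2 = 841
BF = 841 * 12 / 16 = 631 BF

631


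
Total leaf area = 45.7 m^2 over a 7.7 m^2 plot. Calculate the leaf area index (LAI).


Formula: LAI = total leaf area / ground area  (dimensionless)
LAI = 45.7 m^2 / 7.7 m^2
LAI = 5.94

5.94


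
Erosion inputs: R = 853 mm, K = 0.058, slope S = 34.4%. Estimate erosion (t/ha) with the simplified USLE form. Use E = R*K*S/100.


Formula: E = R * K * S / 100  (simplified USLE)
R * K = 853 * 0.058 = 49.474
E = 49.474 * 34.4 / 100 = 17.02 t/ha

17.02


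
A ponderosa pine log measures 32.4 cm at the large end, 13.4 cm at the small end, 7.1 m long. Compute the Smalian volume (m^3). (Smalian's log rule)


Smalian: V = (A1 + A2)/2 * L,  A = pi*(D/200)^2
A1 = pi*(32.4/200)^2 = 0.082448 m^2
A2 = pi*(13.4/200)^2 = 0.014103 m^2
V = (0.082448+0.014103)/2*7.1 = 0.3428 m^3

0.3428


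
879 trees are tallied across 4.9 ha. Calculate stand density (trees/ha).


Formula: Stand Density = N_trees / Area_ha
Density = 879 trees / 4.9 ha
Density = 179 trees/ha

179


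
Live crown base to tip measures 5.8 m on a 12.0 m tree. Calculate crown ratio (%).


Formula: Crown Ratio = (Crown Length / Total Height) * 100
CR = (5.8 m / 12.0 m) * 100
CR = 0.4833 * 100 = 48.3%

48.3


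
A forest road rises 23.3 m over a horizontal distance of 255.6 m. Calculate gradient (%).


Formula: Gradient = rise / run * 100
Gradient = 23.3 / 255.6 * 100 = 9.1%

9.1


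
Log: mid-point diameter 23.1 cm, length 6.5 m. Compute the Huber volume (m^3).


Huber: V = Am * L,  Am = pi*(Dm/200)^2
Am = pi*(23.1/200)^2 = 0.04191 m^2
V = 0.04191*6.5 = 0.2724 m^3

0.2724


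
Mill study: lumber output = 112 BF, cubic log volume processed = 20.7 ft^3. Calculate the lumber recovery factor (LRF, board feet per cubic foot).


Formula: LRF = Lumber Output (BF) / Log Input (ft^3)
LRF = 112 BF / 20.7 ft^3
LRF = 5.41 BF/ft^3

5.41


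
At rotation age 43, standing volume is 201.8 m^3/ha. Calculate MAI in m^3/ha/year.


Formula: MAI = Total Volume / Stand Age
MAI = 201.8 m^3/ha / 43 years
MAI = 4.69 m^3/ha/year

4.69


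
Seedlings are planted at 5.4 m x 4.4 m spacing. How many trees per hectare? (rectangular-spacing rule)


Formula: TPH = 10000 m^2/ha / (spacing_x * spacing_y)
Area per tree = 5.4 m * 4.4 m = 23.76 m^2
TPH = 10000 / 23.76 = 421 trees/ha

421


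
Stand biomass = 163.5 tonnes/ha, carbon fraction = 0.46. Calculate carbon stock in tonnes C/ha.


Formula: Carbon Stock = Biomass * Carbon Fraction
C = 163.5 t/ha * 0.46
C = 75.2 t C/ha

75.2


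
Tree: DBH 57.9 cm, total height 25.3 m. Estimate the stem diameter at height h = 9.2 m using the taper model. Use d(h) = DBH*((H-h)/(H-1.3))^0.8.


Taper: d(h) = DBH * ((H - h) / (H - 1.3))^0.8
Numerator = H - h = 25.3 - 9.2 = 16.1 m
Denominator = H - 1.3 = 25.3 - 1.3 = 24.0 m
Ratio = 16.1 / 24.0 = 0.67083
d = 57.9 * 0.67083^0.8 = 42.1 cm

42.1


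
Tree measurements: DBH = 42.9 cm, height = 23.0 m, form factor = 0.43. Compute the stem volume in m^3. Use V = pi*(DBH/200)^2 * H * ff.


Formula: V = pi * (DBH/200)^2 * H * ff
Radius = DBH/200 = 42.9/200 = 0.2145 m
Radius^2 = 0.2145^2 = 0.04601025 m^2
V = pi * 0.04601025 * 23.0 * 0.43
V = 1.43 m^3

1.43


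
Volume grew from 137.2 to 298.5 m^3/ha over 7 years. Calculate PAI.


Formula: PAI = (V_T2 - V_T1) / (T2 - T1)
Volume increment = 298.5 - 137.2 = 161.3 m^3/ha
PAI = 161.3 / 7 = 23.04 m^3/ha/year

23.04


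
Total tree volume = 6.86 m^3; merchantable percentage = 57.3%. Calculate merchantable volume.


Formula: MV = V_total * (merchantable_pct / 100)
Merchantable fraction = 57.3% / 100 = 0.573
MV = 6.86 m^3 * 0.573 = 3.931 m^3

3.931


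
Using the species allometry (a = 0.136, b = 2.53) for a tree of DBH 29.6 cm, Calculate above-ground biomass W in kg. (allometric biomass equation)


Formula: W = a * DBH^b  (allometric power law)
DBH^b = 29.6^2.53 = 5276.7683
W = 0.136 * 5276.7683 = 717.6 kg

717.6


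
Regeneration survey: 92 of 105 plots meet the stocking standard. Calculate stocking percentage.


Formula: Stocking % = stocked plots / total plots * 100
Stocking = 92 / 105 * 100
Stocking = 0.8762 * 100 = 87.6%

87.6


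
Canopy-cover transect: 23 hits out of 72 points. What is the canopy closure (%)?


Formula: Canopy closure = covered points / total points * 100
Closure = 23 / 72 * 100
Closure = 0.3194 * 100 = 31.9%

31.9


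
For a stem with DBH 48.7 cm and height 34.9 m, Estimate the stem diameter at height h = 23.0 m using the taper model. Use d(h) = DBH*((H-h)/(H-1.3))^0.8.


Taper: d(h) = DBH * ((H - h) / (H - 1.3))^0.8
Numerator = H - h = 34.9 - 23.0 = 11.9 m
Denominator = H - 1.3 = 34.9 - 1.3 = 33.6 m
Ratio = 11.9 / 33.6 = 0.35417
d = 48.7 * 0.35417^0.8 = 21.2 cm

21.2


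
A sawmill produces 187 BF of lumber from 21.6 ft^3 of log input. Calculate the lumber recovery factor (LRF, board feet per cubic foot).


Formula: LRF = Lumber Output (BF) / Log Input (ft^3)
LRF = 187 BF / 21.6 ft^3
LRF = 8.66 BF/ft^3

8.66


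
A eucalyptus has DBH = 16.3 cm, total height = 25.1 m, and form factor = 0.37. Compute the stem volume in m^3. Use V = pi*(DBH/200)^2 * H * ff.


Formula: V = pi * (DBH/200)^2 * H * ff
Radius = DBH/200 = 16.3/200 = 0.0815 m
Radius^2 = 0.0815^2 = 0.00664225 m^2
V = pi * 0.00664225 * 25.1 * 0.37
V = 0.194 m^3

0.194


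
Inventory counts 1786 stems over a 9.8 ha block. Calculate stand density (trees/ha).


Formula: Stand Density = N_trees / Area_ha
Density = 1786 trees / 9.8 ha
Density = 182 trees/ha

182


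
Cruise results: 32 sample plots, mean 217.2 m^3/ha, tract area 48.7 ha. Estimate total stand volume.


Formula: Total Volume = Mean Volume per ha * Total Area
Total Volume = 217.2 m^3/ha * 48.7 ha
Total Volume = 10578 m^3

10578


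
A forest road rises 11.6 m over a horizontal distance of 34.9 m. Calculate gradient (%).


Formula: Gradient = rise / run * 100
Gradient = 11.6 / 34.9 * 100 = 33.2%

33.2


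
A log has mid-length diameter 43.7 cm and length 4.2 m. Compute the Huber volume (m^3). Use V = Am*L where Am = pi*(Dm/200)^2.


Huber: V = Am * L,  Am = pi*(Dm/200)^2
Am = pi*(43.7/200)^2 = 0.149987 m^2
V = 0.149987*4.2 = 0.6299 m^3

0.6299


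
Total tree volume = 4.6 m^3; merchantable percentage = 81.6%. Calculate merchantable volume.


Formula: MV = V_total * (merchantable_pct / 100)
Merchantable fraction = 81.6% / 100 = 0.816
MV = 4.6 m^3 * 0.816 = 3.754 m^3

3.754


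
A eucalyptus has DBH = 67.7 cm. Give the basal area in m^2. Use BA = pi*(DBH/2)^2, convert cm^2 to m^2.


Formula: BA = pi * (DBH/2)^2 / 10000  (cm^2 to m^2)
Radius = DBH/2 = 67.7/2 = 33.85 cm
BA = pi * 33.85^2 / 10000
   = 3599.7075 cm^2 / 10000
   = 0.36 m^2

0.36


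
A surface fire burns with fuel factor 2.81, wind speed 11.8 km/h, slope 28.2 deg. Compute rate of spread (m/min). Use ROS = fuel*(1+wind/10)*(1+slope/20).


Formula: ROS = fuel * (1 + wind/10) * (1 + slope/20)
Wind factor = 1 + 11.8/10 = 2.18
Slope factor = 1 + 28.2/20 = 2.41
ROS = 2.81 * 2.18 * 2.41 = 14.76 m/min

14.76


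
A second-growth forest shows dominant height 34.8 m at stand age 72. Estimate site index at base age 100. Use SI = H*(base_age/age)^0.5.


Formula: SI = H_dom * (base_age / age)^0.5
Age ratio = 100 / 72 = 1.38889
sqrt(age_ratio) = 1.17851
SI = 34.8 * 1.17851 = 41.0 m

41.0


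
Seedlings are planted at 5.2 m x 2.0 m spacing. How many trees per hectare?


Formula: TPH = 10000 m^2/ha / (spacing_x * spacing_y)
Area per tree = 5.2 m * 2.0 m = 10.4 m^2
TPH = 10000 / 10.4 = 962 trees/ha

962


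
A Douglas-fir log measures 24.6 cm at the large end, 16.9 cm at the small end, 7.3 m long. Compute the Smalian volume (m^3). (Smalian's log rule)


Smalian: V = (A1 + A2)/2 * L,  A = pi*(D/200)^2
A1 = pi*(24.6/200)^2 = 0.047529 m^2
A2 = pi*(16.9/200)^2 = 0.022432 m^2
V = (0.047529+0.022432)/2*7.3 = 0.2554 m^3

0.2554


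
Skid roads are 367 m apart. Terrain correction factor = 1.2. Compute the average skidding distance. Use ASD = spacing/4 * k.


Formula: ASD = (spacing / 4) * correction
Uncorrected distance = spacing / 4 = 367 / 4 = 91.75 m
ASD = 91.75 * 1.2 = 110 m

110


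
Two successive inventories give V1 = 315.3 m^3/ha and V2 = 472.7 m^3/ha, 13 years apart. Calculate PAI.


Formula: PAI = (V_T2 - V_T1) / (T2 - T1)
Volume increment = 472.7 - 315.3 = 157.4 m^3/ha
PAI = 157.4 / 13 = 12.11 m^3/ha/year

12.11


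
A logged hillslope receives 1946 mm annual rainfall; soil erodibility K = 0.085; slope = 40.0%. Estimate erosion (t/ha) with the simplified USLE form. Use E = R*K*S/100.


Formula: E = R * K * S / 100  (simplified USLE)
R * K = 1946 * 0.085 = 165.41
E = 165.41 * 40.0 / 100 = 66.16 t/ha

66.16


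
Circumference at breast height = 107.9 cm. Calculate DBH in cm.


Formula: DBH = C / pi
DBH = 107.9 / pi
pi = 3.14159...
DBH = 34.3 cm

34.3


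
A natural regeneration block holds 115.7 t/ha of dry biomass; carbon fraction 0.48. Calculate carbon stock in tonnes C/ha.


Formula: Carbon Stock = Biomass * Carbon Fraction
C = 115.7 t/ha * 0.48
C = 55.5 t C/ha

55.5


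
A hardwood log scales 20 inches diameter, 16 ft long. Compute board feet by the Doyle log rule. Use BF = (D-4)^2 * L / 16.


Doyle: BF = (D - 4)^2 * L / 16
Adjusted diameter = 20 - 4 = 16 in
(D-4)^2 = 16^2 = 256
BF = 256 * 16 / 16 = 256 BF

256


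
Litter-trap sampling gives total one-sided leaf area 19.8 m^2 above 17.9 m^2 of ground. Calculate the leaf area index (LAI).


Formula: LAI = total leaf area / ground area  (dimensionless)
LAI = 19.8 m^2 / 17.9 m^2
LAI = 1.11

1.11


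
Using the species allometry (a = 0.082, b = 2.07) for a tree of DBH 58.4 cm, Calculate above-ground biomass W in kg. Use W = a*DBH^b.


Formula: W = a * DBH^b  (allometric power law)
DBH^b = 58.4^2.07 = 4533.9277
W = 0.082 * 4533.9277 = 371.8 kg

371.8


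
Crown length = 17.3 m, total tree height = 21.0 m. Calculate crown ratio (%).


Formula: Crown Ratio = (Crown Length / Total Height) * 100
CR = (17.3 m / 21.0 m) * 100
CR = 0.8238 * 100 = 82.4%

82.4


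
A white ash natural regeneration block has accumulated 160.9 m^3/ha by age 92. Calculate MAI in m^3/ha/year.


Formula: MAI = Total Volume / Stand Age
MAI = 160.9 m^3/ha / 92 years
MAI = 1.75 m^3/ha/year

1.75


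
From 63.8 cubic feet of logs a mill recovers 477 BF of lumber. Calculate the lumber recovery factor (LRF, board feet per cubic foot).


Formula: LRF = Lumber Output (BF) / Log Input (ft^3)
LRF = 477 BF / 63.8 ft^3
LRF = 7.48 BF/ft^3

7.48


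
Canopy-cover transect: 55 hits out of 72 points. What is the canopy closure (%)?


Formula: Canopy closure = covered points / total points * 100
Closure = 55 / 72 * 100
Closure = 0.7639 * 100 = 76.4%

76.4


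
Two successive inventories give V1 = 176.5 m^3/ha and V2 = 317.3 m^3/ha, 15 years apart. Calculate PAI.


Formula: PAI = (V_T2 - V_T1) / (T2 - T1)
Volume increment = 317.3 - 176.5 = 140.8 m^3/ha
PAI = 140.8 / 15 = 9.39 m^3/ha/year

9.39


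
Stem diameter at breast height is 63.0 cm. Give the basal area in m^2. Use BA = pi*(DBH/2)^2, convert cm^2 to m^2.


Formula: BA = pi * (DBH/2)^2 / 10000  (cm^2 to m^2)
Radius = DBH/2 = 63.0/2 = 31.5 cm
BA = pi * 31.5^2 / 10000
   = 3117.2453 cm^2 / 10000
   = 0.3117 m^2

0.3117


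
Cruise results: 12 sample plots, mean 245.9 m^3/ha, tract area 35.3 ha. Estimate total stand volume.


Formula: Total Volume = Mean Volume per ha * Total Area
Total Volume = 245.9 m^3/ha * 35.3 ha
Total Volume = 8680 m^3

8680


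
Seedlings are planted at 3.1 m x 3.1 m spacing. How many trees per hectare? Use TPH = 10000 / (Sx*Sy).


Formula: TPH = 10000 m^2/ha / (spacing_x * spacing_y)
Area per tree = 3.1 m * 3.1 m = 9.61 m^2
TPH = 10000 / 9.61 = 1041 trees/ha

1041


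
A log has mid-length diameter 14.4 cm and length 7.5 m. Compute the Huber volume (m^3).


Huber: V = Am * L,  Am = pi*(Dm/200)^2
Am = pi*(14.4/200)^2 = 0.016286 m^2
V = 0.016286*7.5 = 0.1221 m^3

0.1221


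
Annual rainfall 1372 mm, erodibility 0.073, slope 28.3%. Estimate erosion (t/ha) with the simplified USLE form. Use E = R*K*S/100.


Formula: E = R * K * S / 100  (simplified USLE)
R * K = 1372 * 0.073 = 100.156
E = 100.156 * 28.3 / 100 = 28.34 t/ha

28.34
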